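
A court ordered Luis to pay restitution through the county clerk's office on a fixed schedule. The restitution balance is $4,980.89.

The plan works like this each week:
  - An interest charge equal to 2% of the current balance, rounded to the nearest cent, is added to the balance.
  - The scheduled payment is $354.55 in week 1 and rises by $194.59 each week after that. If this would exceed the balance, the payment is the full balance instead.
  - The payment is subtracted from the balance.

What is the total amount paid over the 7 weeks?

# | Opening | Interest | Payment | End bal
1 | $4,980.89 | $99.62 | $354.55 | $4,725.96
2 | $4,725.96 | $94.52 | $549.14 | $4,271.34
3 | $4,271.34 | $85.43 | $743.73 | $3,613.04
4 | $3,613.04 | $72.26 | $938.32 | $2,746.98
5 | $2,746.98 | $54.94 | $1,132.91 | $1,669.01
6 | $1,669.01 | $33.38 | $1,327.50 | $374.89
7 | $374.89 | $7.50 | $382.39 | $0.00
Total paid: $5,428.54

$5,428.54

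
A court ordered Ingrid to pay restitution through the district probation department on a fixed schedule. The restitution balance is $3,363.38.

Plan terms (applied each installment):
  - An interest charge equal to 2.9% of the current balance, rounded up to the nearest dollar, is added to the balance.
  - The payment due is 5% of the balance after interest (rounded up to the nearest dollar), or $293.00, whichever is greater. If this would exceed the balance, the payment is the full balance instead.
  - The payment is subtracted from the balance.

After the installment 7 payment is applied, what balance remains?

$1,874.38

Installment 1: opening $3,363.38; interest $98.00 → $3,461.38; payment $293.00; balance $3,168.38
Installment 2: opening $3,168.38; interest $92.00 → $3,260.38; payment $293.00; balance $2,967.38
Installment 3: opening $2,967.38; interest $87.00 → $3,054.38; payment $293.00; balance $2,761.38
Installment 4: opening $2,761.38; interest $81.00 → $2,842.38; payment $293.00; balance $2,549.38
Installment 5: opening $2,549.38; interest $74.00 → $2,623.38; payment $293.00; balance $2,330.38
Installment 6: opening $2,330.38; interest $68.00 → $2,398.38; payment $293.00; balance $2,105.38
Installment 7: opening $2,105.38; interest $62.00 → $2,167.38; payment $293.00; balance $1,874.38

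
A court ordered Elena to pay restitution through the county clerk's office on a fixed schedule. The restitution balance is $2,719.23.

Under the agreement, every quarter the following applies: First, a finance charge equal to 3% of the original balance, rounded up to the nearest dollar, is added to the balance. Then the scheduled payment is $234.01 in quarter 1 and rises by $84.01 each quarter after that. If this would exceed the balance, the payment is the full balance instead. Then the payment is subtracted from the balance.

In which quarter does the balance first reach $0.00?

7

Quarter 1: $2,719.23 +$82.00 interest = $2,801.23; pay $234.01 → $2,567.22
Quarter 2: $2,567.22 +$82.00 interest = $2,649.22; pay $318.02 → $2,331.20
Quarter 3: $2,331.20 +$82.00 interest = $2,413.20; pay $402.03 → $2,011.17
Quarter 4: $2,011.17 +$82.00 interest = $2,093.17; pay $486.04 → $1,607.13
Quarter 5: $1,607.13 +$82.00 interest = $1,689.13; pay $570.05 → $1,119.08
Quarter 6: $1,119.08 +$82.00 interest = $1,201.08; pay $654.06 → $547.02
Quarter 7: $547.02 +$82.00 interest = $629.02; pay $629.02 → $0.00
Balance reaches $0.00 in quarter 7.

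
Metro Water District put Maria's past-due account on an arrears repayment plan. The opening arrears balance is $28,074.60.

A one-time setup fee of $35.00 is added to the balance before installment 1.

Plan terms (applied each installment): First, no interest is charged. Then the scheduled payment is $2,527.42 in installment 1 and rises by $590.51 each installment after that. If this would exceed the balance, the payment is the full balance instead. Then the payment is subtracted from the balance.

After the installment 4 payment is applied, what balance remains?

$14,456.86

# | Opening | Payment | End bal
1 | $28,109.60 | $2,527.42 | $25,582.18
2 | $25,582.18 | $3,117.93 | $22,464.25
3 | $22,464.25 | $3,708.44 | $18,755.81
4 | $18,755.81 | $4,298.95 | $14,456.86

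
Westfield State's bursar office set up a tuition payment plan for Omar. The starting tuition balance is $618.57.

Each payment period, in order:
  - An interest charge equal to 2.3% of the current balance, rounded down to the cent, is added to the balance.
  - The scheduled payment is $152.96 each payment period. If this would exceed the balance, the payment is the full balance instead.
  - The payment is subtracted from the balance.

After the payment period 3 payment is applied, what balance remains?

# | Opening | Interest | Payment | End bal
1 | $618.57 | $14.22 | $152.96 | $479.83
2 | $479.83 | $11.03 | $152.96 | $337.90
3 | $337.90 | $7.77 | $152.96 | $192.71

$192.71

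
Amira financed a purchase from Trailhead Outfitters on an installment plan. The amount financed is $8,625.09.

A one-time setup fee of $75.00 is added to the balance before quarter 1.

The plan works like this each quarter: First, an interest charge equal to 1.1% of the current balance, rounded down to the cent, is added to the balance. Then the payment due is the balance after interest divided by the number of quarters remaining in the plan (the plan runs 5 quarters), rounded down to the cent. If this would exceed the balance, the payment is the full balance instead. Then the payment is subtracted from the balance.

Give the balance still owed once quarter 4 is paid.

Quarter 1: opening $8,700.09; interest $95.70 → $8,795.79; payment $1,759.15; balance $7,036.64
Quarter 2: opening $7,036.64; interest $77.40 → $7,114.04; payment $1,778.51; balance $5,335.53
Quarter 3: opening $5,335.53; interest $58.69 → $5,394.22; payment $1,798.07; balance $3,596.15
Quarter 4: opening $3,596.15; interest $39.55 → $3,635.70; payment $1,817.85; balance $1,817.85

$1,817.85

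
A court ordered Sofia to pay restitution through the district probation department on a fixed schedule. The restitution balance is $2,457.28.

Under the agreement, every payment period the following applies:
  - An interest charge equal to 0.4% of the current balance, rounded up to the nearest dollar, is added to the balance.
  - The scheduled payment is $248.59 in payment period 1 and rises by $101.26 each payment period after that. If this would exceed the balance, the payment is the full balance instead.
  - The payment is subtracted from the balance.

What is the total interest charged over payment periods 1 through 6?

Payment period 1: opening $2,457.28; interest $10.00 → $2,467.28; payment $248.59; balance $2,218.69
Payment period 2: opening $2,218.69; interest $9.00 → $2,227.69; payment $349.85; balance $1,877.84
Payment period 3: opening $1,877.84; interest $8.00 → $1,885.84; payment $451.11; balance $1,434.73
Payment period 4: opening $1,434.73; interest $6.00 → $1,440.73; payment $552.37; balance $888.36
Payment period 5: opening $888.36; interest $4.00 → $892.36; payment $653.63; balance $238.73
Payment period 6: opening $238.73; interest $1.00 → $239.73; payment $239.73; balance $0.00
Total interest: $10.00 + $9.00 + $8.00 + $6.00 + $4.00 + $1.00 = $38.00

$38.00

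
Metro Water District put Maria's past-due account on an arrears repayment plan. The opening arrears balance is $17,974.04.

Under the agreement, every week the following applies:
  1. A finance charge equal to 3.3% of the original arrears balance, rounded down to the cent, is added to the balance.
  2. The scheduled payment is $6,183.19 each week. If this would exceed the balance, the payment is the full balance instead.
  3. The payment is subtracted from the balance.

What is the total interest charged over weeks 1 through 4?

$2,372.56

Week 1: opening $17,974.04; interest $593.14 → $18,567.18; payment $6,183.19; balance $12,383.99
Week 2: opening $12,383.99; interest $593.14 → $12,977.13; payment $6,183.19; balance $6,793.94
Week 3: opening $6,793.94; interest $593.14 → $7,387.08; payment $6,183.19; balance $1,203.89
Week 4: opening $1,203.89; interest $593.14 → $1,797.03; payment $1,797.03; balance $0.00
Total interest: $593.14 + $593.14 + $593.14 + $593.14 = $2,372.56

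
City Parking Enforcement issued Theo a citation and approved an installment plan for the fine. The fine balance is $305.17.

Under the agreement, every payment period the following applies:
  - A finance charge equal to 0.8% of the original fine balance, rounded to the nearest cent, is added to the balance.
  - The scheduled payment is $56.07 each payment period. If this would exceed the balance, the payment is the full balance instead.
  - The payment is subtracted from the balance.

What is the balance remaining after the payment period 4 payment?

# | Opening | Interest | Payment | End bal
1 | $305.17 | $2.44 | $56.07 | $251.54
2 | $251.54 | $2.44 | $56.07 | $197.91
3 | $197.91 | $2.44 | $56.07 | $144.28
4 | $144.28 | $2.44 | $56.07 | $90.65

$90.65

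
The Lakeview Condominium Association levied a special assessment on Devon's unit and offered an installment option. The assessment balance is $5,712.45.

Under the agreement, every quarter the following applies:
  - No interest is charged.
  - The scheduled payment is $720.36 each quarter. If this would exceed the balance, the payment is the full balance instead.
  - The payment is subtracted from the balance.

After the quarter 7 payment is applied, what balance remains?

Quarter 1: opening $5,712.45; payment $720.36; balance $4,992.09
Quarter 2: opening $4,992.09; payment $720.36; balance $4,271.73
Quarter 3: opening $4,271.73; payment $720.36; balance $3,551.37
Quarter 4: opening $3,551.37; payment $720.36; balance $2,831.01
Quarter 5: opening $2,831.01; payment $720.36; balance $2,110.65
Quarter 6: opening $2,110.65; payment $720.36; balance $1,390.29
Quarter 7: opening $1,390.29; payment $720.36; balance $669.93

$669.93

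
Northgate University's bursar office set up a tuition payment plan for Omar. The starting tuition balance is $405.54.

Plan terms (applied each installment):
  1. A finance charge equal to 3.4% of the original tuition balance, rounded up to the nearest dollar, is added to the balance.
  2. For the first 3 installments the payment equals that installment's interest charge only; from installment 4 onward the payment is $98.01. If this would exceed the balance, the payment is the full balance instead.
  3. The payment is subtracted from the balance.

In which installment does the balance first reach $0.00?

8

# | Opening | Interest | Payment | End bal
1 | $405.54 | $14.00 | $14.00 | $405.54
2 | $405.54 | $14.00 | $14.00 | $405.54
3 | $405.54 | $14.00 | $14.00 | $405.54
4 | $405.54 | $14.00 | $98.01 | $321.53
5 | $321.53 | $14.00 | $98.01 | $237.52
6 | $237.52 | $14.00 | $98.01 | $153.51
7 | $153.51 | $14.00 | $98.01 | $69.50
8 | $69.50 | $14.00 | $83.50 | $0.00
Balance reaches $0.00 in installment 8.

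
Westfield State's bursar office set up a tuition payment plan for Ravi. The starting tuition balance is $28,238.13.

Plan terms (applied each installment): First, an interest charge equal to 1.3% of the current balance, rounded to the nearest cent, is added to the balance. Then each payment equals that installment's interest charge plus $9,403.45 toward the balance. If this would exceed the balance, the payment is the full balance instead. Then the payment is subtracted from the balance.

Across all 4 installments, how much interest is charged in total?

$734.92

Installment 1: $28,238.13 +$367.10 interest = $28,605.23; pay $9,770.55 → $18,834.68
Installment 2: $18,834.68 +$244.85 interest = $19,079.53; pay $9,648.30 → $9,431.23
Installment 3: $9,431.23 +$122.61 interest = $9,553.84; pay $9,526.06 → $27.78
Installment 4: $27.78 +$0.36 interest = $28.14; pay $28.14 → $0.00
Total interest: $367.10 + $244.85 + $122.61 + $0.36 = $734.92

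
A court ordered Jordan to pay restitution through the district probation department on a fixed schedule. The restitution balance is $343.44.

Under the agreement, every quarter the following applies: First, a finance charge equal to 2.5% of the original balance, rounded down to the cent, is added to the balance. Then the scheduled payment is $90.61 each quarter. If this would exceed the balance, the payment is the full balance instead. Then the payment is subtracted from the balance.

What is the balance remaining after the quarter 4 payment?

# | Opening | Interest | Payment | End bal
1 | $343.44 | $8.58 | $90.61 | $261.41
2 | $261.41 | $8.58 | $90.61 | $179.38
3 | $179.38 | $8.58 | $90.61 | $97.35
4 | $97.35 | $8.58 | $90.61 | $15.32

$15.32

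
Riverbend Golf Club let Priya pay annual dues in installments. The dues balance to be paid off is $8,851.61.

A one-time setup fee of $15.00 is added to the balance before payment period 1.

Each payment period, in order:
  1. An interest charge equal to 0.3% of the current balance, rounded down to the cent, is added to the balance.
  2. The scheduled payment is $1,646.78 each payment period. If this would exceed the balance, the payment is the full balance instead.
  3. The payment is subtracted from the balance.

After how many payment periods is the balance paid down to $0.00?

Payment period 1: $8,866.61 +$26.59 interest = $8,893.20; pay $1,646.78 → $7,246.42
Payment period 2: $7,246.42 +$21.73 interest = $7,268.15; pay $1,646.78 → $5,621.37
Payment period 3: $5,621.37 +$16.86 interest = $5,638.23; pay $1,646.78 → $3,991.45
Payment period 4: $3,991.45 +$11.97 interest = $4,003.42; pay $1,646.78 → $2,356.64
Payment period 5: $2,356.64 +$7.06 interest = $2,363.70; pay $1,646.78 → $716.92
Payment period 6: $716.92 +$2.15 interest = $719.07; pay $719.07 → $0.00
Balance reaches $0.00 in payment period 6.

6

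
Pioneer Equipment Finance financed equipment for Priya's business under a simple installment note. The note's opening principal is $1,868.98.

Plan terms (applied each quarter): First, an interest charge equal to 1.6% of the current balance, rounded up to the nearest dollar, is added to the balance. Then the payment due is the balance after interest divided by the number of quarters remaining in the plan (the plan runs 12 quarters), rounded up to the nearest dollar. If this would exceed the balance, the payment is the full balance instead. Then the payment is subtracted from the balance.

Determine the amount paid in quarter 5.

Quarter 1: opening $1,868.98; interest $30.00 → $1,898.98; payment $159.00; balance $1,739.98
Quarter 2: opening $1,739.98; interest $28.00 → $1,767.98; payment $161.00; balance $1,606.98
Quarter 3: opening $1,606.98; interest $26.00 → $1,632.98; payment $164.00; balance $1,468.98
Quarter 4: opening $1,468.98; interest $24.00 → $1,492.98; payment $166.00; balance $1,326.98
Quarter 5: opening $1,326.98; interest $22.00 → $1,348.98; payment $169.00; balance $1,179.98

$169.00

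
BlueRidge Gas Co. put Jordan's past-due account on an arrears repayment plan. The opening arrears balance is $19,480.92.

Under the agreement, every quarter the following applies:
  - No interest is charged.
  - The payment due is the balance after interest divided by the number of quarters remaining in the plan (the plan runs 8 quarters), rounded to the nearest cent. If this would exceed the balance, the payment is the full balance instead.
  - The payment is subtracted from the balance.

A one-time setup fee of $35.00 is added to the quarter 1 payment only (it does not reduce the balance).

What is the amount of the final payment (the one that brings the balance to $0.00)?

Quarter 1: opening $19,480.92; payment $2,435.12 (+ $35.00 fee); balance $17,045.80
Quarter 2: opening $17,045.80; payment $2,435.11; balance $14,610.69
Quarter 3: opening $14,610.69; payment $2,435.12; balance $12,175.57
Quarter 4: opening $12,175.57; payment $2,435.11; balance $9,740.46
Quarter 5: opening $9,740.46; payment $2,435.12; balance $7,305.34
Quarter 6: opening $7,305.34; payment $2,435.11; balance $4,870.23
Quarter 7: opening $4,870.23; payment $2,435.12; balance $2,435.11
Quarter 8: opening $2,435.11; payment $2,435.11; balance $0.00

$2,435.11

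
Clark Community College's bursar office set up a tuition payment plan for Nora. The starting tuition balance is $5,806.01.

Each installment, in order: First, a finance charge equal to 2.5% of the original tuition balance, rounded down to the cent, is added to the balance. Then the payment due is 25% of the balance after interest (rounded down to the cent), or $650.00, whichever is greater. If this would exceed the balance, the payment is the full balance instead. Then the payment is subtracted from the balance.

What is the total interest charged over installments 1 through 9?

$1,306.35

# | Opening | Interest | Payment | End bal
1 | $5,806.01 | $145.15 | $1,487.79 | $4,463.37
2 | $4,463.37 | $145.15 | $1,152.13 | $3,456.39
3 | $3,456.39 | $145.15 | $900.38 | $2,701.16
4 | $2,701.16 | $145.15 | $711.57 | $2,134.74
5 | $2,134.74 | $145.15 | $650.00 | $1,629.89
6 | $1,629.89 | $145.15 | $650.00 | $1,125.04
7 | $1,125.04 | $145.15 | $650.00 | $620.19
8 | $620.19 | $145.15 | $650.00 | $115.34
9 | $115.34 | $145.15 | $260.49 | $0.00
Total interest: $145.15 + $145.15 + $145.15 + $145.15 + $145.15 + $145.15 + $145.15 + $145.15 + $145.15 = $1,306.35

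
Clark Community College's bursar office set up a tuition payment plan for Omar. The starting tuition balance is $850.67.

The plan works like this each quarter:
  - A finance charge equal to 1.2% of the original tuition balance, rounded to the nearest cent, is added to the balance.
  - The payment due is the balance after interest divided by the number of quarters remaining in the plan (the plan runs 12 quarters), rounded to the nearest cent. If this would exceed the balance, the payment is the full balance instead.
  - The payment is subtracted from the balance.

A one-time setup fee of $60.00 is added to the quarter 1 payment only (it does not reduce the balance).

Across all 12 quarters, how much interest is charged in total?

$122.52

Quarter 1: $850.67 +$10.21 interest = $860.88; pay $71.74 (+ $60.00 fee) → $789.14
Quarter 2: $789.14 +$10.21 interest = $799.35; pay $72.67 → $726.68
Quarter 3: $726.68 +$10.21 interest = $736.89; pay $73.69 → $663.20
Quarter 4: $663.20 +$10.21 interest = $673.41; pay $74.82 → $598.59
Quarter 5: $598.59 +$10.21 interest = $608.80; pay $76.10 → $532.70
Quarter 6: $532.70 +$10.21 interest = $542.91; pay $77.56 → $465.35
Quarter 7: $465.35 +$10.21 interest = $475.56; pay $79.26 → $396.30
Quarter 8: $396.30 +$10.21 interest = $406.51; pay $81.30 → $325.21
Quarter 9: $325.21 +$10.21 interest = $335.42; pay $83.86 → $251.56
Quarter 10: $251.56 +$10.21 interest = $261.77; pay $87.26 → $174.51
Quarter 11: $174.51 +$10.21 interest = $184.72; pay $92.36 → $92.36
Quarter 12: $92.36 +$10.21 interest = $102.57; pay $102.57 → $0.00
Total interest: $10.21 + $10.21 + $10.21 + $10.21 + $10.21 + $10.21 + $10.21 + $10.21 + $10.21 + $10.21 + $10.21 + $10.21 = $122.52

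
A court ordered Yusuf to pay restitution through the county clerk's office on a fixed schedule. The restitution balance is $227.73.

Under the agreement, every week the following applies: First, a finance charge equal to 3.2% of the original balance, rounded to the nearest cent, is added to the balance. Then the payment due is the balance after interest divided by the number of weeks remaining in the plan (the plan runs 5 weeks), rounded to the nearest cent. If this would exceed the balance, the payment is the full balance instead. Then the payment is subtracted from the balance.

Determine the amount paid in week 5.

Week 1: $227.73 +$7.29 interest = $235.02; pay $47.00 → $188.02
Week 2: $188.02 +$7.29 interest = $195.31; pay $48.83 → $146.48
Week 3: $146.48 +$7.29 interest = $153.77; pay $51.26 → $102.51
Week 4: $102.51 +$7.29 interest = $109.80; pay $54.90 → $54.90
Week 5: $54.90 +$7.29 interest = $62.19; pay $62.19 → $0.00

$62.19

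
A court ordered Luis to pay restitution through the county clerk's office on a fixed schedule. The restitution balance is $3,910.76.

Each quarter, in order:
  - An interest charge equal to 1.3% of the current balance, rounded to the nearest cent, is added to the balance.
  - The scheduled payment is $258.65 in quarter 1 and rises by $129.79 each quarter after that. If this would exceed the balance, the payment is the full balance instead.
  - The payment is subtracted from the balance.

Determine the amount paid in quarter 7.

Quarter 1: $3,910.76 +$50.84 interest = $3,961.60; pay $258.65 → $3,702.95
Quarter 2: $3,702.95 +$48.14 interest = $3,751.09; pay $388.44 → $3,362.65
Quarter 3: $3,362.65 +$43.71 interest = $3,406.36; pay $518.23 → $2,888.13
Quarter 4: $2,888.13 +$37.55 interest = $2,925.68; pay $648.02 → $2,277.66
Quarter 5: $2,277.66 +$29.61 interest = $2,307.27; pay $777.81 → $1,529.46
Quarter 6: $1,529.46 +$19.88 interest = $1,549.34; pay $907.60 → $641.74
Quarter 7: $641.74 +$8.34 interest = $650.08; pay $650.08 → $0.00

$650.08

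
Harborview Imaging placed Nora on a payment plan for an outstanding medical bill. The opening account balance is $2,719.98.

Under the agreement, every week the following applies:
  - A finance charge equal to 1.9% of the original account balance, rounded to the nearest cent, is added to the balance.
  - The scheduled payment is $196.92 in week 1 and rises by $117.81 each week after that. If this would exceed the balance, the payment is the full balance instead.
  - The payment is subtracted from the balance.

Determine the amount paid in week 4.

# | Opening | Interest | Payment | End bal
1 | $2,719.98 | $51.68 | $196.92 | $2,574.74
2 | $2,574.74 | $51.68 | $314.73 | $2,311.69
3 | $2,311.69 | $51.68 | $432.54 | $1,930.83
4 | $1,930.83 | $51.68 | $550.35 | $1,432.16

$550.35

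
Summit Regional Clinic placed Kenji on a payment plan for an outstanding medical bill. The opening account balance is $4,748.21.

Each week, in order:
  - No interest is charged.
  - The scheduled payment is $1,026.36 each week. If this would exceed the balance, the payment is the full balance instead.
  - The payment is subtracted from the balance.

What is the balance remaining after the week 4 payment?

Week 1: $4,748.21 − $1,026.36 → $3,721.85
Week 2: $3,721.85 − $1,026.36 → $2,695.49
Week 3: $2,695.49 − $1,026.36 → $1,669.13
Week 4: $1,669.13 − $1,026.36 → $642.77

$642.77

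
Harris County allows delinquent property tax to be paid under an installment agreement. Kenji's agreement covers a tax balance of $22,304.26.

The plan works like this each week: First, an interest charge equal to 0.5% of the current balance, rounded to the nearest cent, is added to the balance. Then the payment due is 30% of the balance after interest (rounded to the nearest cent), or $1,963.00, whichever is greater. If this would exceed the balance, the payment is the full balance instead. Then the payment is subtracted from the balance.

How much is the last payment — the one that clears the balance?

# | Opening | Interest | Payment | End bal
1 | $22,304.26 | $111.52 | $6,724.73 | $15,691.05
2 | $15,691.05 | $78.46 | $4,730.85 | $11,038.66
3 | $11,038.66 | $55.19 | $3,328.16 | $7,765.69
4 | $7,765.69 | $38.83 | $2,341.36 | $5,463.16
5 | $5,463.16 | $27.32 | $1,963.00 | $3,527.48
6 | $3,527.48 | $17.64 | $1,963.00 | $1,582.12
7 | $1,582.12 | $7.91 | $1,590.03 | $0.00

$1,590.03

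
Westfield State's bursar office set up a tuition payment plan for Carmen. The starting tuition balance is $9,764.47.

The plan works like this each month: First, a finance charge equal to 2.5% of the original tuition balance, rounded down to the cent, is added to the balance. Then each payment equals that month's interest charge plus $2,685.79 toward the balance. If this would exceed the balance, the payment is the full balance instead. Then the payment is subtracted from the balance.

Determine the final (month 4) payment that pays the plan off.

$1,951.21

Month 1: $9,764.47 +$244.11 interest = $10,008.58; pay $2,929.90 → $7,078.68
Month 2: $7,078.68 +$244.11 interest = $7,322.79; pay $2,929.90 → $4,392.89
Month 3: $4,392.89 +$244.11 interest = $4,637.00; pay $2,929.90 → $1,707.10
Month 4: $1,707.10 +$244.11 interest = $1,951.21; pay $1,951.21 → $0.00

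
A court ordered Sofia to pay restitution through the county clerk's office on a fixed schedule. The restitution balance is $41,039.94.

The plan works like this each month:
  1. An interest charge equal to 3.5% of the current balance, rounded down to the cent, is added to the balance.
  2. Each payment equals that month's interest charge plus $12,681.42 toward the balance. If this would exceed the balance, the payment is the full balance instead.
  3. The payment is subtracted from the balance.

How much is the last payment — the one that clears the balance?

Month 1: opening $41,039.94; interest $1,436.39 → $42,476.33; payment $14,117.81; balance $28,358.52
Month 2: opening $28,358.52; interest $992.54 → $29,351.06; payment $13,673.96; balance $15,677.10
Month 3: opening $15,677.10; interest $548.69 → $16,225.79; payment $13,230.11; balance $2,995.68
Month 4: opening $2,995.68; interest $104.84 → $3,100.52; payment $3,100.52; balance $0.00

$3,100.52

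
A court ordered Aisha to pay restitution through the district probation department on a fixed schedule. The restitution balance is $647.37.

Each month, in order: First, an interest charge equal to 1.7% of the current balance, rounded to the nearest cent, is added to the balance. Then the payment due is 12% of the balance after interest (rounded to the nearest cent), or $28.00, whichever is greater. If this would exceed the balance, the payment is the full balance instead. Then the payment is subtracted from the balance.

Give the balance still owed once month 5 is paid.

$371.68

# | Opening | Interest | Payment | End bal
1 | $647.37 | $11.01 | $79.01 | $579.37
2 | $579.37 | $9.85 | $70.71 | $518.51
3 | $518.51 | $8.81 | $63.28 | $464.04
4 | $464.04 | $7.89 | $56.63 | $415.30
5 | $415.30 | $7.06 | $50.68 | $371.68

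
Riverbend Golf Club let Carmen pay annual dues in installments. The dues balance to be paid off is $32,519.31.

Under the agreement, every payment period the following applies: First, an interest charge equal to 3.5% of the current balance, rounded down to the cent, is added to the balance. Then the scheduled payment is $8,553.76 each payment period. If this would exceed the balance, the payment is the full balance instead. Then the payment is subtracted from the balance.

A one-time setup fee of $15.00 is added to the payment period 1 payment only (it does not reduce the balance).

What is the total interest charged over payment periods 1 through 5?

$3,002.96

# | Opening | Interest | Payment | Fee | End bal
1 | $32,519.31 | $1,138.17 | $8,553.76 | $15.00 | $25,103.72
2 | $25,103.72 | $878.63 | $8,553.76 | — | $17,428.59
3 | $17,428.59 | $610.00 | $8,553.76 | — | $9,484.83
4 | $9,484.83 | $331.96 | $8,553.76 | — | $1,263.03
5 | $1,263.03 | $44.20 | $1,307.23 | — | $0.00
Total interest: $1,138.17 + $878.63 + $610.00 + $331.96 + $44.20 = $3,002.96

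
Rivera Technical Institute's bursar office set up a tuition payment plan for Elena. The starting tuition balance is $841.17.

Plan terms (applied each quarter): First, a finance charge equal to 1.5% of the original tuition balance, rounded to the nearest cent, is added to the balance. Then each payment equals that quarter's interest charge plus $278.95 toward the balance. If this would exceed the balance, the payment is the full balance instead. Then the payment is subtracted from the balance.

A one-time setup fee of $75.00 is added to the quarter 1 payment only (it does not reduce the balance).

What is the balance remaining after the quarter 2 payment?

# | Opening | Interest | Payment | Fee | End bal
1 | $841.17 | $12.62 | $291.57 | $75.00 | $562.22
2 | $562.22 | $12.62 | $291.57 | — | $283.27

$283.27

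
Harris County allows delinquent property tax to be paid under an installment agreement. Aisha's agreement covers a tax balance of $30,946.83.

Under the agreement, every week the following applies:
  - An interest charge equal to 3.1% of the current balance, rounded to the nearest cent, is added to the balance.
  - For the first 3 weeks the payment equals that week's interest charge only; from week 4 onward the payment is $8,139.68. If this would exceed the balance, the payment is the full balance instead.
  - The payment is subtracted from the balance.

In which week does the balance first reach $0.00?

Week 1: $30,946.83 +$959.35 interest = $31,906.18; pay $959.35 → $30,946.83
Week 2: $30,946.83 +$959.35 interest = $31,906.18; pay $959.35 → $30,946.83
Week 3: $30,946.83 +$959.35 interest = $31,906.18; pay $959.35 → $30,946.83
Week 4: $30,946.83 +$959.35 interest = $31,906.18; pay $8,139.68 → $23,766.50
Week 5: $23,766.50 +$736.76 interest = $24,503.26; pay $8,139.68 → $16,363.58
Week 6: $16,363.58 +$507.27 interest = $16,870.85; pay $8,139.68 → $8,731.17
Week 7: $8,731.17 +$270.67 interest = $9,001.84; pay $8,139.68 → $862.16
Week 8: $862.16 +$26.73 interest = $888.89; pay $888.89 → $0.00
Balance reaches $0.00 in week 8.

8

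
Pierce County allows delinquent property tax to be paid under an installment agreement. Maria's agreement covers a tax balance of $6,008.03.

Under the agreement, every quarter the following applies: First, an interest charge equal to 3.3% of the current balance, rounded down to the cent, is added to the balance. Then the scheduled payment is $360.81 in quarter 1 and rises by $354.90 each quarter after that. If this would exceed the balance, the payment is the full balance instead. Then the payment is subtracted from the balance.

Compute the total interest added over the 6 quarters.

Quarter 1: opening $6,008.03; interest $198.26 → $6,206.29; payment $360.81; balance $5,845.48
Quarter 2: opening $5,845.48; interest $192.90 → $6,038.38; payment $715.71; balance $5,322.67
Quarter 3: opening $5,322.67; interest $175.64 → $5,498.31; payment $1,070.61; balance $4,427.70
Quarter 4: opening $4,427.70; interest $146.11 → $4,573.81; payment $1,425.51; balance $3,148.30
Quarter 5: opening $3,148.30; interest $103.89 → $3,252.19; payment $1,780.41; balance $1,471.78
Quarter 6: opening $1,471.78; interest $48.56 → $1,520.34; payment $1,520.34; balance $0.00
Total interest: $198.26 + $192.90 + $175.64 + $146.11 + $103.89 + $48.56 = $865.36

$865.36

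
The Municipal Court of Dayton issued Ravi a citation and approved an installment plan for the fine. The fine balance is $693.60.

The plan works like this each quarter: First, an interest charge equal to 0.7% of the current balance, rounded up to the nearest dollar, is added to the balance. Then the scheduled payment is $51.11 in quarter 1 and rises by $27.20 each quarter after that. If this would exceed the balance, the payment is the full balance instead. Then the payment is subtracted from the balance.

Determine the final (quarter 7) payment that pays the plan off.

$3.94

Quarter 1: $693.60 +$5.00 interest = $698.60; pay $51.11 → $647.49
Quarter 2: $647.49 +$5.00 interest = $652.49; pay $78.31 → $574.18
Quarter 3: $574.18 +$5.00 interest = $579.18; pay $105.51 → $473.67
Quarter 4: $473.67 +$4.00 interest = $477.67; pay $132.71 → $344.96
Quarter 5: $344.96 +$3.00 interest = $347.96; pay $159.91 → $188.05
Quarter 6: $188.05 +$2.00 interest = $190.05; pay $187.11 → $2.94
Quarter 7: $2.94 +$1.00 interest = $3.94; pay $3.94 → $0.00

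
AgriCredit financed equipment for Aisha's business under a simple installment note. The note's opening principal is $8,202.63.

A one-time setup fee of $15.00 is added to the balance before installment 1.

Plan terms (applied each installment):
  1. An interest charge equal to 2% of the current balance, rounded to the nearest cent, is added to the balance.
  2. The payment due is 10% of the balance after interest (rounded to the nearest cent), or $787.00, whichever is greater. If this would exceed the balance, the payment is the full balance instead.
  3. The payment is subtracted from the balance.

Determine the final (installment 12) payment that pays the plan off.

Installment 1: $8,217.63 +$164.35 interest = $8,381.98; pay $838.20 → $7,543.78
Installment 2: $7,543.78 +$150.88 interest = $7,694.66; pay $787.00 → $6,907.66
Installment 3: $6,907.66 +$138.15 interest = $7,045.81; pay $787.00 → $6,258.81
Installment 4: $6,258.81 +$125.18 interest = $6,383.99; pay $787.00 → $5,596.99
Installment 5: $5,596.99 +$111.94 interest = $5,708.93; pay $787.00 → $4,921.93
Installment 6: $4,921.93 +$98.44 interest = $5,020.37; pay $787.00 → $4,233.37
Installment 7: $4,233.37 +$84.67 interest = $4,318.04; pay $787.00 → $3,531.04
Installment 8: $3,531.04 +$70.62 interest = $3,601.66; pay $787.00 → $2,814.66
Installment 9: $2,814.66 +$56.29 interest = $2,870.95; pay $787.00 → $2,083.95
Installment 10: $2,083.95 +$41.68 interest = $2,125.63; pay $787.00 → $1,338.63
Installment 11: $1,338.63 +$26.77 interest = $1,365.40; pay $787.00 → $578.40
Installment 12: $578.40 +$11.57 interest = $589.97; pay $589.97 → $0.00

$589.97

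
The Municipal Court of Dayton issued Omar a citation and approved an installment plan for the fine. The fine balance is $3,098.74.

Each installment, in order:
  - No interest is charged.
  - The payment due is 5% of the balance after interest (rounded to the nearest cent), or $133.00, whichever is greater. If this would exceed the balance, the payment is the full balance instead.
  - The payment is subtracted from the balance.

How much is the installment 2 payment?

Installment 1: $3,098.74 − $154.94 → $2,943.80
Installment 2: $2,943.80 − $147.19 → $2,796.61

$147.19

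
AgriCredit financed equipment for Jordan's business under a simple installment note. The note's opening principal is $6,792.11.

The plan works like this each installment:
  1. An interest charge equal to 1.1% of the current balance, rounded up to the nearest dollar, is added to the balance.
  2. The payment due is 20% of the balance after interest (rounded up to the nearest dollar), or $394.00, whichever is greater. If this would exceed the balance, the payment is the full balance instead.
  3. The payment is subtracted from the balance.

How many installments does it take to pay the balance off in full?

# | Opening | Interest | Payment | End bal
1 | $6,792.11 | $75.00 | $1,374.00 | $5,493.11
2 | $5,493.11 | $61.00 | $1,111.00 | $4,443.11
3 | $4,443.11 | $49.00 | $899.00 | $3,593.11
4 | $3,593.11 | $40.00 | $727.00 | $2,906.11
5 | $2,906.11 | $32.00 | $588.00 | $2,350.11
6 | $2,350.11 | $26.00 | $476.00 | $1,900.11
7 | $1,900.11 | $21.00 | $394.00 | $1,527.11
8 | $1,527.11 | $17.00 | $394.00 | $1,150.11
9 | $1,150.11 | $13.00 | $394.00 | $769.11
10 | $769.11 | $9.00 | $394.00 | $384.11
11 | $384.11 | $5.00 | $389.11 | $0.00
Balance reaches $0.00 in installment 11.

11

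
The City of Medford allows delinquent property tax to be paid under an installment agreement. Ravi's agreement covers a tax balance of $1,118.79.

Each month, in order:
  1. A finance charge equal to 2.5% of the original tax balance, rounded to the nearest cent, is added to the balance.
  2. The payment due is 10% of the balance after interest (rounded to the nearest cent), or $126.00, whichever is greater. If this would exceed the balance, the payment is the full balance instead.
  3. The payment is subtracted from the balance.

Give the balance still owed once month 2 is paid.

# | Opening | Interest | Payment | End bal
1 | $1,118.79 | $27.97 | $126.00 | $1,020.76
2 | $1,020.76 | $27.97 | $126.00 | $922.73

$922.73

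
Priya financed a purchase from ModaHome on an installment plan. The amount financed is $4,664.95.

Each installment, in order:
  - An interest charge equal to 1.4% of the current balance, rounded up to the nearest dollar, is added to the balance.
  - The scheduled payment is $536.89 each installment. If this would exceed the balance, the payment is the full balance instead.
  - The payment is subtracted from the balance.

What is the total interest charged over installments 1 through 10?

$351.00

Installment 1: opening $4,664.95; interest $66.00 → $4,730.95; payment $536.89; balance $4,194.06
Installment 2: opening $4,194.06; interest $59.00 → $4,253.06; payment $536.89; balance $3,716.17
Installment 3: opening $3,716.17; interest $53.00 → $3,769.17; payment $536.89; balance $3,232.28
Installment 4: opening $3,232.28; interest $46.00 → $3,278.28; payment $536.89; balance $2,741.39
Installment 5: opening $2,741.39; interest $39.00 → $2,780.39; payment $536.89; balance $2,243.50
Installment 6: opening $2,243.50; interest $32.00 → $2,275.50; payment $536.89; balance $1,738.61
Installment 7: opening $1,738.61; interest $25.00 → $1,763.61; payment $536.89; balance $1,226.72
Installment 8: opening $1,226.72; interest $18.00 → $1,244.72; payment $536.89; balance $707.83
Installment 9: opening $707.83; interest $10.00 → $717.83; payment $536.89; balance $180.94
Installment 10: opening $180.94; interest $3.00 → $183.94; payment $183.94; balance $0.00
Total interest: $66.00 + $59.00 + $53.00 + $46.00 + $39.00 + $32.00 + $25.00 + $18.00 + $10.00 + $3.00 = $351.00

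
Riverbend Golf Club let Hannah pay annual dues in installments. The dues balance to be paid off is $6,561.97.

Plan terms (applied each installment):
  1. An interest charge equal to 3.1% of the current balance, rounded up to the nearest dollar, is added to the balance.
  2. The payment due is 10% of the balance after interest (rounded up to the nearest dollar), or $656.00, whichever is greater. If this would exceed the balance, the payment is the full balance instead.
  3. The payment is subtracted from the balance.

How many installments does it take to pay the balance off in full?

Installment 1: $6,561.97 +$204.00 interest = $6,765.97; pay $677.00 → $6,088.97
Installment 2: $6,088.97 +$189.00 interest = $6,277.97; pay $656.00 → $5,621.97
Installment 3: $5,621.97 +$175.00 interest = $5,796.97; pay $656.00 → $5,140.97
Installment 4: $5,140.97 +$160.00 interest = $5,300.97; pay $656.00 → $4,644.97
Installment 5: $4,644.97 +$144.00 interest = $4,788.97; pay $656.00 → $4,132.97
Installment 6: $4,132.97 +$129.00 interest = $4,261.97; pay $656.00 → $3,605.97
Installment 7: $3,605.97 +$112.00 interest = $3,717.97; pay $656.00 → $3,061.97
Installment 8: $3,061.97 +$95.00 interest = $3,156.97; pay $656.00 → $2,500.97
Installment 9: $2,500.97 +$78.00 interest = $2,578.97; pay $656.00 → $1,922.97
Installment 10: $1,922.97 +$60.00 interest = $1,982.97; pay $656.00 → $1,326.97
Installment 11: $1,326.97 +$42.00 interest = $1,368.97; pay $656.00 → $712.97
Installment 12: $712.97 +$23.00 interest = $735.97; pay $656.00 → $79.97
Installment 13: $79.97 +$3.00 interest = $82.97; pay $82.97 → $0.00
Balance reaches $0.00 in installment 13.

13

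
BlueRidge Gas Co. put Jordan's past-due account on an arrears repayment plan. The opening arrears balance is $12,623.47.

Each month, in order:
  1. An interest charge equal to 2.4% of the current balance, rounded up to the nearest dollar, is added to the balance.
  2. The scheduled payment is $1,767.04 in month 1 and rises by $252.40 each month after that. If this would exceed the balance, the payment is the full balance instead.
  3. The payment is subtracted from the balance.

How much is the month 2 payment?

Month 1: $12,623.47 +$303.00 interest = $12,926.47; pay $1,767.04 → $11,159.43
Month 2: $11,159.43 +$268.00 interest = $11,427.43; pay $2,019.44 → $9,407.99

$2,019.44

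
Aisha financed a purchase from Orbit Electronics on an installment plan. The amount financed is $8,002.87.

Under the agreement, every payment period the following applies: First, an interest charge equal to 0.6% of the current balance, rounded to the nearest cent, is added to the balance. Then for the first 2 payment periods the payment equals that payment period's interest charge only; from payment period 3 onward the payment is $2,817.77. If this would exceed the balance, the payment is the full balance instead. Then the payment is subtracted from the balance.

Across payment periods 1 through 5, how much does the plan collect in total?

Payment period 1: $8,002.87 +$48.02 interest = $8,050.89; pay $48.02 → $8,002.87
Payment period 2: $8,002.87 +$48.02 interest = $8,050.89; pay $48.02 → $8,002.87
Payment period 3: $8,002.87 +$48.02 interest = $8,050.89; pay $2,817.77 → $5,233.12
Payment period 4: $5,233.12 +$31.40 interest = $5,264.52; pay $2,817.77 → $2,446.75
Payment period 5: $2,446.75 +$14.68 interest = $2,461.43; pay $2,461.43 → $0.00
Total paid: $8,193.01

$8,193.01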